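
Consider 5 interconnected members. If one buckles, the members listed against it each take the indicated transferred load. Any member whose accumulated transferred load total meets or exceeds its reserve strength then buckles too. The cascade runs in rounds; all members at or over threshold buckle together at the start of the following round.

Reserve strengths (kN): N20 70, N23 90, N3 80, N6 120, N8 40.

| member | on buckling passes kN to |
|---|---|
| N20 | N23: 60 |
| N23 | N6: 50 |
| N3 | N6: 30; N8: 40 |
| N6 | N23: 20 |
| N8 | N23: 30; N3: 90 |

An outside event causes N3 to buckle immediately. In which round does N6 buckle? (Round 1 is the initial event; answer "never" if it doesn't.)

never

Round 1 — N3 buckles (initial).
  N6: +30 → 30 < 120
  N8: +40 → 40 ≥ 40
Round 2 — N8 buckles.
  N23: +30 → 30 < 90
No further bucklings.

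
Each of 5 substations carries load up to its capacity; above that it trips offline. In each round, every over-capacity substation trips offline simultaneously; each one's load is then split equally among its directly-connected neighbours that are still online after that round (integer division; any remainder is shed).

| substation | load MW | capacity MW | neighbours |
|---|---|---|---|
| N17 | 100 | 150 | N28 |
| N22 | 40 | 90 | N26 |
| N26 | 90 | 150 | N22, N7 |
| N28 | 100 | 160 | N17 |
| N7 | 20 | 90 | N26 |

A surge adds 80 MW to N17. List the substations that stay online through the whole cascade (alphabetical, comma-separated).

Round 1 — N17 at 180 > 150. N17 trips offline.
  N17 sheds 180 MW to N28: 180 each.
    N28: 100+180 = 280 > 160
Round 2 — N28 trips offline.
  N28 sheds 280 MW: no online neighbours, lost.
No further trips.

N22, N26, N7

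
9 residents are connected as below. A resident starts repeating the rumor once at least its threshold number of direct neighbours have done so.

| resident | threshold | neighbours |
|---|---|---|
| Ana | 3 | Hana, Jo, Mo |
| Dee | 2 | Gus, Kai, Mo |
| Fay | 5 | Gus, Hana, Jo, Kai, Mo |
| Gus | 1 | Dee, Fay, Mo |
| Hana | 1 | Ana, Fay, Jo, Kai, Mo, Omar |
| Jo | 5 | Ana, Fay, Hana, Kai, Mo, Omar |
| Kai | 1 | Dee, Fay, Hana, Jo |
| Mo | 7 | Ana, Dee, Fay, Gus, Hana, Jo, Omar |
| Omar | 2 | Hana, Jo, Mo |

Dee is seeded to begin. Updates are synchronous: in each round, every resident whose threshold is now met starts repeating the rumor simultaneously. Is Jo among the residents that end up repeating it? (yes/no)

Round 1 — Dee starts repeating the rumor (initial).
Round 2 — checking thresholds:
  Gus: 1 of 3 neighbours ≥ 1, starts repeating the rumor.
  Kai: 1 of 4 neighbours ≥ 1, starts repeating the rumor.
  Mo: 1 of 7 neighbours < 7, holds.
Round 3 — checking thresholds:
  Fay: 2 of 5 neighbours < 5, holds.
  Hana: 1 of 6 neighbours ≥ 1, starts repeating the rumor.
  Jo: 1 of 6 neighbours < 5, holds.
  Mo: 2 of 7 neighbours < 7, holds.
Round 4 — no new spreads; cascade stops.

no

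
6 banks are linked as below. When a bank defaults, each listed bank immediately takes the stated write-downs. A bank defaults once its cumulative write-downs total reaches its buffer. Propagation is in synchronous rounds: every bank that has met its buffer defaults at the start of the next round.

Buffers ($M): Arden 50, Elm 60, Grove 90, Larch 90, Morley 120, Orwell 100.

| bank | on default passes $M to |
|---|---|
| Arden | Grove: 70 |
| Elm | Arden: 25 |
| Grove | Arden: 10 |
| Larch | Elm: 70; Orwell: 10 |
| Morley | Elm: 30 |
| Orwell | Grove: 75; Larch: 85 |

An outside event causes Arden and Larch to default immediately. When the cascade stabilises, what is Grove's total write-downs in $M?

Round 1 — Arden, Larch default (initial).
  Elm: +70 → 70 ≥ 60
  Grove: +70 → 70 < 90
  Orwell: +10 → 10 < 100
Round 2 — Elm defaults.
No further defaults.

70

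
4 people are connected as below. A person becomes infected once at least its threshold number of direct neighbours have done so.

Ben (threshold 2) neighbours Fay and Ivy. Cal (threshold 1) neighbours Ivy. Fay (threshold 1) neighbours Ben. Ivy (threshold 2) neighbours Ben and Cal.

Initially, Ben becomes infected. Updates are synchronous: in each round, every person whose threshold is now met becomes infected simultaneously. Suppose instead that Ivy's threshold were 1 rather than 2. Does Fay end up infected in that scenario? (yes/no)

yes

With Ivy's threshold at 1:
Round 1 — Ben becomes infected (initial).
Round 2 — checking thresholds:
  Fay: 1 of 1 neighbours ≥ 1, becomes infected.
  Ivy: 1 of 2 neighbours ≥ 1, becomes infected.
Round 3 — checking thresholds:
  Cal: 1 of 1 neighbours ≥ 1, becomes infected.
Round 4 — no new infections; cascade stops.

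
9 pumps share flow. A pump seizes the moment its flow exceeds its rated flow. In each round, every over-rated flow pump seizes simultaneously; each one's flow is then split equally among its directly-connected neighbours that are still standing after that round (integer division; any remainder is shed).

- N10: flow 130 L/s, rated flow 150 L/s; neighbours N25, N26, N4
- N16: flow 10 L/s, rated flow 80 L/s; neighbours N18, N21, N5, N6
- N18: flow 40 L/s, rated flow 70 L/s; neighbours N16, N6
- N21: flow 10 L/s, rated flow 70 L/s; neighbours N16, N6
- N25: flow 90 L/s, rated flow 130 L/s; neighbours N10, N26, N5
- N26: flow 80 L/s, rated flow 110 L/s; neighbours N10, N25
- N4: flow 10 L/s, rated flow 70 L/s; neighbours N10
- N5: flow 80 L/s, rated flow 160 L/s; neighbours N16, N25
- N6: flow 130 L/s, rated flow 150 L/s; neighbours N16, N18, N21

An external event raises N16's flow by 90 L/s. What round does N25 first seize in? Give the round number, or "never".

Round 1 — N16 at 100 > 80. N16 seizes.
  N16 sheds 100 L/s to N18, N21, N5, N6: 25 each.
    N18: 40+25 = 65 ≤ 70
    N21: 10+25 = 35 ≤ 70
    N5: 80+25 = 105 ≤ 160
    N6: 130+25 = 155 > 150
Round 2 — N6 seizes.
  N6 sheds 155 L/s to N18, N21: 77 each (1 lost).
    N18: 65+77 = 142 > 70
    N21: 35+77 = 112 > 70
Round 3 — N18, N21 seize.
  N18 sheds 142 L/s: no online neighbours, lost.
  N21 sheds 112 L/s: no online neighbours, lost.
No further seizures.

never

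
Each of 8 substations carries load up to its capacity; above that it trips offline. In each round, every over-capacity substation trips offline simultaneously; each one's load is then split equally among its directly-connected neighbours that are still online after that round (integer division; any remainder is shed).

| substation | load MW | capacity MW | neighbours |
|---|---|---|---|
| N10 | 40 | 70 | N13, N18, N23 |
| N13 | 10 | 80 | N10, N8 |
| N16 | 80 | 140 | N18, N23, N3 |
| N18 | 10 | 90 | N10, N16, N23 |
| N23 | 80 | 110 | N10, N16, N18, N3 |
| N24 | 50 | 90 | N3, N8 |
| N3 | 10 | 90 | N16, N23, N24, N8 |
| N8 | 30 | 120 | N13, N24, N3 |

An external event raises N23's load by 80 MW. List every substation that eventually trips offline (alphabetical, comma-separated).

Round 1 — N23 at 160 > 110. N23 trips offline.
  N23 sheds 160 MW to N10, N16, N18, N3: 40 each.
    N10: 40+40 = 80 > 70
    N16: 80+40 = 120 ≤ 140
    N18: 10+40 = 50 ≤ 90
    N3: 10+40 = 50 ≤ 90
Round 2 — N10 trips offline.
  N10 sheds 80 MW to N13, N18: 40 each.
    N13: 10+40 = 50 ≤ 80
    N18: 50+40 = 90 ≤ 90
No further trips.

N10, N23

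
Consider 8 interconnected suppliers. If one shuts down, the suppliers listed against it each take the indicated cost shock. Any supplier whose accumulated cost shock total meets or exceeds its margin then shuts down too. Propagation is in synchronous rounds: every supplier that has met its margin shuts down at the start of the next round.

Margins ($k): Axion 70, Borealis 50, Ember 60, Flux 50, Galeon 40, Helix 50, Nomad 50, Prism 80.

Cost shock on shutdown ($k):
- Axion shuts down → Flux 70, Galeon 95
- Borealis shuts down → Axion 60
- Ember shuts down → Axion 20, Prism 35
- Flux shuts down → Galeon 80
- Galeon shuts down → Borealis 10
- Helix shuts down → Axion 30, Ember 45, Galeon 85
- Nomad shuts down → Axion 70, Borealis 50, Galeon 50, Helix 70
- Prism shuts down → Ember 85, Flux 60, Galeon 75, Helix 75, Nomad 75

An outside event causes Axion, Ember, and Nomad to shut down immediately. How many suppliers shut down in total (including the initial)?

Round 1 — Axion, Ember, Nomad shut down (initial).
  Borealis: +50 → 50 ≥ 50
  Flux: +70 → 70 ≥ 50
  Galeon: +95+50 → 145 ≥ 40
  Helix: +70 → 70 ≥ 50
  Prism: +35 → 35 < 80
Round 2 — Borealis, Flux, Galeon, Helix shut down.
No further shutdowns.

7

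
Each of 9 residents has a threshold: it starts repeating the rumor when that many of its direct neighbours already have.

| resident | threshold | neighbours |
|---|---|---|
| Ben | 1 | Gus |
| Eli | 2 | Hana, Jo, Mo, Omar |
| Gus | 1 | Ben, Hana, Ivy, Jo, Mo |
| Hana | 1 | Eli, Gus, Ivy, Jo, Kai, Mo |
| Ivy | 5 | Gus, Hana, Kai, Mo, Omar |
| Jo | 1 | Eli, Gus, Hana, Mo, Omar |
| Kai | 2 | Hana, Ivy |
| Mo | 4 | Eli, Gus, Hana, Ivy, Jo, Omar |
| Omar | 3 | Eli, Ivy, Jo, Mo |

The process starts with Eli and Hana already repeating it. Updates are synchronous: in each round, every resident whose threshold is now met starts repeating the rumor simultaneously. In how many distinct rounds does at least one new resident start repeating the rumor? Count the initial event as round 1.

4

Round 1 — Eli, Hana start repeating the rumor (initial).
Round 2 — checking thresholds:
  Gus: 1 of 5 neighbours ≥ 1, starts repeating the rumor.
  Ivy: 1 of 5 neighbours < 5, holds.
  Jo: 2 of 5 neighbours ≥ 1, starts repeating the rumor.
  Kai: 1 of 2 neighbours < 2, holds.
  Mo: 2 of 6 neighbours < 4, holds.
  Omar: 1 of 4 neighbours < 3, holds.
Round 3 — checking thresholds:
  Ben: 1 of 1 neighbours ≥ 1, starts repeating the rumor.
  Ivy: 2 of 5 neighbours < 5, holds.
  Kai: 1 of 2 neighbours < 2, holds.
  Mo: 4 of 6 neighbours ≥ 4, starts repeating the rumor.
  Omar: 2 of 4 neighbours < 3, holds.
Round 4 — checking thresholds:
  Ivy: 3 of 5 neighbours < 5, holds.
  Kai: 1 of 2 neighbours < 2, holds.
  Omar: 3 of 4 neighbours ≥ 3, starts repeating the rumor.
Round 5 — no new spreads; cascade stops.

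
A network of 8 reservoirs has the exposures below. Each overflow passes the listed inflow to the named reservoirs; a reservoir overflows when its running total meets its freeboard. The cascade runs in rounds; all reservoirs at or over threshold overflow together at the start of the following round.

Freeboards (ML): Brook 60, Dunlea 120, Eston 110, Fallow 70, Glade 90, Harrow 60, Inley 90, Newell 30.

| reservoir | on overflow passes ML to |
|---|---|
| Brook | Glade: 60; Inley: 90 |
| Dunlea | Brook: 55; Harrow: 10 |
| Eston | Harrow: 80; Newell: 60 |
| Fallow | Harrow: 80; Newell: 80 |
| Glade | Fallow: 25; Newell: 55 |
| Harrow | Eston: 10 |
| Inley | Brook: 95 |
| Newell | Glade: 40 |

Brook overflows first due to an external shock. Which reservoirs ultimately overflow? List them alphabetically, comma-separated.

Round 1 — Brook overflows (initial).
  Glade: +60 → 60 < 90
  Inley: +90 → 90 ≥ 90
Round 2 — Inley overflows.
No further overflows.

Brook, Inley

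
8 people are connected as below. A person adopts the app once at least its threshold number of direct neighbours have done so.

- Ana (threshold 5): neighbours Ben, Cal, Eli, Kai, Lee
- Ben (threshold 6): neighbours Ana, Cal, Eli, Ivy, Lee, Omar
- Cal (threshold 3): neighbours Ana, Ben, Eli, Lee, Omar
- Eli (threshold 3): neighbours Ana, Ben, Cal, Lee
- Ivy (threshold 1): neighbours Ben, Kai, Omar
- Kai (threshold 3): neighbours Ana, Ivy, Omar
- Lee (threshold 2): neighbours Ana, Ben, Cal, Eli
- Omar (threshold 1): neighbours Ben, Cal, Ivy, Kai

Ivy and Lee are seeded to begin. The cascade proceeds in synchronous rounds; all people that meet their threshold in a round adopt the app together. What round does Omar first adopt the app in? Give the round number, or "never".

Round 1 — Ivy, Lee adopt the app (initial).
Round 2 — checking thresholds:
  Ana: 1 of 5 neighbours < 5, holds.
  Ben: 2 of 6 neighbours < 6, holds.
  Cal: 1 of 5 neighbours < 3, holds.
  Eli: 1 of 4 neighbours < 3, holds.
  Kai: 1 of 3 neighbours < 3, holds.
  Omar: 1 of 4 neighbours ≥ 1, adopts the app.
Round 3 — no new adoptions; cascade stops.

2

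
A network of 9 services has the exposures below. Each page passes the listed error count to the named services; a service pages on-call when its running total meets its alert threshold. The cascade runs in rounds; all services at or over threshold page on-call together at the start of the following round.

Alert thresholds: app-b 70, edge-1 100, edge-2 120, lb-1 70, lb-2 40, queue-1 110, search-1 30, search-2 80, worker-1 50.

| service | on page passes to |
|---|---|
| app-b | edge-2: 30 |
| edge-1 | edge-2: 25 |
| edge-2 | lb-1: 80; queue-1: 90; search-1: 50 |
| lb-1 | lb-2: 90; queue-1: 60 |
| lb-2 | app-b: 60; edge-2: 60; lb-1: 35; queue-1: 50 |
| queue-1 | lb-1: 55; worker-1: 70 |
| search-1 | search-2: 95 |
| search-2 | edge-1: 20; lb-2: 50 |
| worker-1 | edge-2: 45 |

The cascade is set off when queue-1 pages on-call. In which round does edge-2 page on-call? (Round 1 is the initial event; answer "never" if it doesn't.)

never

Round 1 — queue-1 pages on-call (initial).
  lb-1: +55 → 55 < 70
  worker-1: +70 → 70 ≥ 50
Round 2 — worker-1 pages on-call.
  edge-2: +45 → 45 < 120
No further pages.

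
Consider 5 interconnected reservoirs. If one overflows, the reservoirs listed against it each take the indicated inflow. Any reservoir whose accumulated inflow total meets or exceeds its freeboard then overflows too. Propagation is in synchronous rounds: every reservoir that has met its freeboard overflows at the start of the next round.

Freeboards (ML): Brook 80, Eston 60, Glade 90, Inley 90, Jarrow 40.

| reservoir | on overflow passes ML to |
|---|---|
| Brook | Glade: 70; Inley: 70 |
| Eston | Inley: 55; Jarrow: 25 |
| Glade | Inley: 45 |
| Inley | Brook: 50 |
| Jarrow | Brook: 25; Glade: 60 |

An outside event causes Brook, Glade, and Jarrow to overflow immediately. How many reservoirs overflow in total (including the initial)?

Round 1 — Brook, Glade, Jarrow overflow (initial).
  Inley: +70+45 → 115 ≥ 90
Round 2 — Inley overflows.
No further overflows.

4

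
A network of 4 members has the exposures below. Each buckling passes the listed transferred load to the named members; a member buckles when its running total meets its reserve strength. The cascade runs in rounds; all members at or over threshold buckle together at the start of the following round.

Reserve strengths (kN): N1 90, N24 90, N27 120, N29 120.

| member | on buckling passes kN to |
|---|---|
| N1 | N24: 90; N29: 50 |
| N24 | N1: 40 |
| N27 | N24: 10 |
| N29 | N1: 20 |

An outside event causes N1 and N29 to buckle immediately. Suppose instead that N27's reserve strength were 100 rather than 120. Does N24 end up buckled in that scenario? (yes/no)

yes

With N27's reserve strength at 100:
Round 1 — N1, N29 buckle (initial).
  N24: +90 → 90 ≥ 90
Round 2 — N24 buckles.
No further bucklings.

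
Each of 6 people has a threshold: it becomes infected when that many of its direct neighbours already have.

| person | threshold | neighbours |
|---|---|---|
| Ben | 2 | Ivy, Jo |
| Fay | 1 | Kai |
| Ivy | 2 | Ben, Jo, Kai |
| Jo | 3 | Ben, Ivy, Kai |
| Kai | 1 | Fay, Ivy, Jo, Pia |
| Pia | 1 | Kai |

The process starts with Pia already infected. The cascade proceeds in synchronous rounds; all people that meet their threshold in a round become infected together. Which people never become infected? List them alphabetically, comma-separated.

Ben, Ivy, Jo

Round 1 — Pia becomes infected (initial).
Round 2 — checking thresholds:
  Kai: 1 of 4 neighbours ≥ 1, becomes infected.
Round 3 — checking thresholds:
  Fay: 1 of 1 neighbours ≥ 1, becomes infected.
  Ivy: 1 of 3 neighbours < 2, holds.
  Jo: 1 of 3 neighbours < 3, holds.
Round 4 — no new infections; cascade stops.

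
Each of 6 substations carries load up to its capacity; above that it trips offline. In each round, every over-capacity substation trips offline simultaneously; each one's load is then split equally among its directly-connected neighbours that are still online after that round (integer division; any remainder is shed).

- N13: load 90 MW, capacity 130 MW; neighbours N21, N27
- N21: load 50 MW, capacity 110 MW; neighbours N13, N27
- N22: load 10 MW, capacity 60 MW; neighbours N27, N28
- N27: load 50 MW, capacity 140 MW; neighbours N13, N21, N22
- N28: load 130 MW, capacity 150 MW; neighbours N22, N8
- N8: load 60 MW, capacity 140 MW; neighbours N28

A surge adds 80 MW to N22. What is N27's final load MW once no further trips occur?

95

Round 1 — N22 at 90 > 60. N22 trips offline.
  N22 sheds 90 MW to N27, N28: 45 each.
    N27: 50+45 = 95 ≤ 140
    N28: 130+45 = 175 > 150
Round 2 — N28 trips offline.
  N28 sheds 175 MW to N8: 175 each.
    N8: 60+175 = 235 > 140
Round 3 — N8 trips offline.
  N8 sheds 235 MW: no online neighbours, lost.
No further trips.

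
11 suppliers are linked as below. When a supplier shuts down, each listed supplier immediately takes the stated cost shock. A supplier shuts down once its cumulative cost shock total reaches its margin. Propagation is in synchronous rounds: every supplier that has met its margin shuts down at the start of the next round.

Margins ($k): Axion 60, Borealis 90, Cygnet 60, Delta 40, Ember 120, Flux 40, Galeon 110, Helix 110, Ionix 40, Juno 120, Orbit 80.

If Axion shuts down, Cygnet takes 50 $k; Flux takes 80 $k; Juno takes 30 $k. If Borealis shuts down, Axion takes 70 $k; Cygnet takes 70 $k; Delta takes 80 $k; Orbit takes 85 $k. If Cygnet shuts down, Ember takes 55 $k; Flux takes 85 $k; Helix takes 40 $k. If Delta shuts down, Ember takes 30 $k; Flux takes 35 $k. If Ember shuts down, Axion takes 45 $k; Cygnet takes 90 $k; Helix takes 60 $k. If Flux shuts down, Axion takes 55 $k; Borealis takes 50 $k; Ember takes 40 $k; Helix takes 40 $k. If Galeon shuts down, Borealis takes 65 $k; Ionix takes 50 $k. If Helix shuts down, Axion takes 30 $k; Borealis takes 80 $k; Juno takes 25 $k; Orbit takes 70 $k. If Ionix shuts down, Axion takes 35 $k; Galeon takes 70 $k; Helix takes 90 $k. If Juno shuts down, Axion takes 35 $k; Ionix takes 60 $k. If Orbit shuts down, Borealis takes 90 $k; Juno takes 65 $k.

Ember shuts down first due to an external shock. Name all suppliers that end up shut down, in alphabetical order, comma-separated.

Round 1 — Ember shuts down (initial).
  Axion: +45 → 45 < 60
  Cygnet: +90 → 90 ≥ 60
  Helix: +60 → 60 < 110
Round 2 — Cygnet shuts down.
  Flux: +85 → 85 ≥ 40
  Helix: +40 → 100 < 110
Round 3 — Flux shuts down.
  Axion: +55 → 100 ≥ 60
  Borealis: +50 → 50 < 90
  Helix: +40 → 140 ≥ 110
Round 4 — Axion, Helix shut down.
  Borealis: +80 → 130 ≥ 90
  Juno: +30+25 → 55 < 120
  Orbit: +70 → 70 < 80
Round 5 — Borealis shuts down.
  Delta: +80 → 80 ≥ 40
  Orbit: +85 → 155 ≥ 80
Round 6 — Delta, Orbit shut down.
  Juno: +65 → 120 ≥ 120
Round 7 — Juno shuts down.
  Ionix: +60 → 60 ≥ 40
Round 8 — Ionix shuts down.
  Galeon: +70 → 70 < 110
No further shutdowns.

Axion, Borealis, Cygnet, Delta, Ember, Flux, Helix, Ionix, Juno, Orbit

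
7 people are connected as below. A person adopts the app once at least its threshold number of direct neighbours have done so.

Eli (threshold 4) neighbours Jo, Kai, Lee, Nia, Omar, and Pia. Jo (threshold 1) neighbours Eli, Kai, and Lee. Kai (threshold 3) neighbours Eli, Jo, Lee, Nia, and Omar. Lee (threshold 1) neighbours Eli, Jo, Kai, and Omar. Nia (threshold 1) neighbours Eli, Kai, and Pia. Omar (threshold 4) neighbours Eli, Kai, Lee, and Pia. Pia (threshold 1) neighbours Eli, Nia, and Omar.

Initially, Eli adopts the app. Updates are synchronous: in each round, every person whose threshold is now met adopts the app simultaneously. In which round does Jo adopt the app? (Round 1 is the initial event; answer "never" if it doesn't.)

2

Round 1 — Eli adopts the app (initial).
Round 2 — checking thresholds:
  Jo: 1 of 3 neighbours ≥ 1, adopts the app.
  Kai: 1 of 5 neighbours < 3, not yet.
  Lee: 1 of 4 neighbours ≥ 1, adopts the app.
  Nia: 1 of 3 neighbours ≥ 1, adopts the app.
  Omar: 1 of 4 neighbours < 4, not yet.
  Pia: 1 of 3 neighbours ≥ 1, adopts the app.
Round 3 — checking thresholds:
  Kai: 4 of 5 neighbours ≥ 3, adopts the app.
  Omar: 3 of 4 neighbours < 4, not yet.
Round 4 — checking thresholds:
  Omar: 4 of 4 neighbours ≥ 4, adopts the app.
Round 5 — no new adoptions; cascade stops.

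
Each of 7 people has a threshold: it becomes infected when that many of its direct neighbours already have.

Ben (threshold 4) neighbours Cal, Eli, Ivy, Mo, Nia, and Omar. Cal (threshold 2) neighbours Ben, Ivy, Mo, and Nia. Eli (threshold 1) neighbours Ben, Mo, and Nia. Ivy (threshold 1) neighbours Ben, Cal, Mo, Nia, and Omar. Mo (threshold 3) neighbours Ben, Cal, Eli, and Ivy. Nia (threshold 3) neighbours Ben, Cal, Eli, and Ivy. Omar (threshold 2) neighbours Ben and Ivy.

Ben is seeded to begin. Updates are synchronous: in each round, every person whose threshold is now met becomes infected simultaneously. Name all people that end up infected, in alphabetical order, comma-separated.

Round 1 — Ben becomes infected (initial).
Round 2 — checking thresholds:
  Cal: 1 of 4 neighbours < 2, not yet.
  Eli: 1 of 3 neighbours ≥ 1, becomes infected.
  Ivy: 1 of 5 neighbours ≥ 1, becomes infected.
  Mo: 1 of 4 neighbours < 3, not yet.
  Nia: 1 of 4 neighbours < 3, not yet.
  Omar: 1 of 2 neighbours < 2, not yet.
Round 3 — checking thresholds:
  Cal: 2 of 4 neighbours ≥ 2, becomes infected.
  Mo: 3 of 4 neighbours ≥ 3, becomes infected.
  Nia: 3 of 4 neighbours ≥ 3, becomes infected.
  Omar: 2 of 2 neighbours ≥ 2, becomes infected.
Round 4 — no new infections; cascade stops.

Ben, Cal, Eli, Ivy, Mo, Nia, Omar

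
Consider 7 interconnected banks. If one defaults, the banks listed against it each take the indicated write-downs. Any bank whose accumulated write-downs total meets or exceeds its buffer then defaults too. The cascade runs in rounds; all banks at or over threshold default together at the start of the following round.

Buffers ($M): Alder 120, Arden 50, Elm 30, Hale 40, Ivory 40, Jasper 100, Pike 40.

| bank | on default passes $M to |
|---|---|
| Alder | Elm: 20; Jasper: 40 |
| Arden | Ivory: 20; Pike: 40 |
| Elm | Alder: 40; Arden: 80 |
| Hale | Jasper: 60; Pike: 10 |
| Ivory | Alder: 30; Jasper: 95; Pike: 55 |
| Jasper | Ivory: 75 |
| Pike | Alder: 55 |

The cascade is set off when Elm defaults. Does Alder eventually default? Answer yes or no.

no

Round 1 — Elm defaults (initial).
  Alder: +40 → 40 < 120
  Arden: +80 → 80 ≥ 50
Round 2 — Arden defaults.
  Ivory: +20 → 20 < 40
  Pike: +40 → 40 ≥ 40
Round 3 — Pike defaults.
  Alder: +55 → 95 < 120
No further defaults.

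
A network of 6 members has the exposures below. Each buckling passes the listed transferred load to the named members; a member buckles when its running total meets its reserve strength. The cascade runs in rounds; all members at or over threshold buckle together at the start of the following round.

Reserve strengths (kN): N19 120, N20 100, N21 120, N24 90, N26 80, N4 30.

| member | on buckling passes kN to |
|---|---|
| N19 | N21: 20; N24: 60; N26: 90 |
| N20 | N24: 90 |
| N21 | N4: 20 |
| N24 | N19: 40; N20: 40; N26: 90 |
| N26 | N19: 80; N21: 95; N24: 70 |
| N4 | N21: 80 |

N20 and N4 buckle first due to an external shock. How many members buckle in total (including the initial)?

6

Round 1 — N20, N4 buckle (initial).
  N21: +80 → 80 < 120
  N24: +90 → 90 ≥ 90
Round 2 — N24 buckles.
  N19: +40 → 40 < 120
  N26: +90 → 90 ≥ 80
Round 3 — N26 buckles.
  N19: +80 → 120 ≥ 120
  N21: +95 → 175 ≥ 120
Round 4 — N19, N21 buckle.
No further bucklings.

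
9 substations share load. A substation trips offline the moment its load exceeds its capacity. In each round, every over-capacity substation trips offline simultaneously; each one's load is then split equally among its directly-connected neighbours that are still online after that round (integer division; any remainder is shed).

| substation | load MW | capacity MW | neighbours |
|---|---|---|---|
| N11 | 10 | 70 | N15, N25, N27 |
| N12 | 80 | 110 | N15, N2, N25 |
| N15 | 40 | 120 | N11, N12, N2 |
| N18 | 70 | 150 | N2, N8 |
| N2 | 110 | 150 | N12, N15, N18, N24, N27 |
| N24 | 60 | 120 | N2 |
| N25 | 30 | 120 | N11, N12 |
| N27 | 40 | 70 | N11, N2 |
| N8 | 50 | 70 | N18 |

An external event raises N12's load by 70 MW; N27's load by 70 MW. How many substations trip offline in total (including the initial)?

Round 1 — N12 at 150 > 110; N27 at 110 > 70. N12, N27 trip offline.
  N12 sheds 150 MW to N15, N2, N25: 50 each.
    N15: 40+50 = 90 ≤ 120
    N2: 110+50 = 160 > 150
    N25: 30+50 = 80 ≤ 120
  N27 sheds 110 MW to N11, N2: 55 each.
    N11: 10+55 = 65 ≤ 70
    N2: 160+55 = 215 > 150
Round 2 — N2 trips offline.
  N2 sheds 215 MW to N15, N18, N24: 71 each (2 lost).
    N15: 90+71 = 161 > 120
    N18: 70+71 = 141 ≤ 150
    N24: 60+71 = 131 > 120
Round 3 — N15, N24 trip offline.
  N15 sheds 161 MW to N11: 161 each.
    N11: 65+161 = 226 > 70
  N24 sheds 131 MW: no online neighbours, lost.
Round 4 — N11 trips offline.
  N11 sheds 226 MW to N25: 226 each.
    N25: 80+226 = 306 > 120
Round 5 — N25 trips offline.
  N25 sheds 306 MW: no online neighbours, lost.
No further trips.

7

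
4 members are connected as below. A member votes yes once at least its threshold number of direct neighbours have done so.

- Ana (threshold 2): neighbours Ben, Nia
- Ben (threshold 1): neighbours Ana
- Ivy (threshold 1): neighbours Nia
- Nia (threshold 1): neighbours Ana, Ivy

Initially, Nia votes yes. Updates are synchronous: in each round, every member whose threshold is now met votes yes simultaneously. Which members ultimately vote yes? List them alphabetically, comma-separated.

Round 1 — Nia votes yes (initial).
Round 2 — checking thresholds:
  Ana: 1 of 2 neighbours < 2, below threshold.
  Ivy: 1 of 1 neighbours ≥ 1, votes yes.
Round 3 — no new yes votes; cascade stops.

Ivy, Nia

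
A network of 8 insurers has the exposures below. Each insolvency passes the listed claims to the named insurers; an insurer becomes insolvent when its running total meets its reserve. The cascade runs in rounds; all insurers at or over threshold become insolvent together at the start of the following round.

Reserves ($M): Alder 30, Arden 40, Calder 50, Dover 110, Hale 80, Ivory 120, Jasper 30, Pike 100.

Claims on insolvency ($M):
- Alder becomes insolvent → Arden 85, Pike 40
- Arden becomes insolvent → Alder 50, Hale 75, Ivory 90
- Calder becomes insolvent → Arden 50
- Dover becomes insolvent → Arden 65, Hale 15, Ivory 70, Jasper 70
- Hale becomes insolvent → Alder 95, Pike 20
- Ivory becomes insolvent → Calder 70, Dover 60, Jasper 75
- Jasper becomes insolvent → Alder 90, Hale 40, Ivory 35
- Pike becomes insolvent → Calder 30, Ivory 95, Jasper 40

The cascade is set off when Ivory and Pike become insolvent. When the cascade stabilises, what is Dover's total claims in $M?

Round 1 — Ivory, Pike become insolvent (initial).
  Calder: +70+30 → 100 ≥ 50
  Dover: +60 → 60 < 110
  Jasper: +75+40 → 115 ≥ 30
Round 2 — Calder, Jasper become insolvent.
  Alder: +90 → 90 ≥ 30
  Arden: +50 → 50 ≥ 40
  Hale: +40 → 40 < 80
Round 3 — Alder, Arden become insolvent.
  Hale: +75 → 115 ≥ 80
Round 4 — Hale becomes insolvent.
No further insolvencies.

60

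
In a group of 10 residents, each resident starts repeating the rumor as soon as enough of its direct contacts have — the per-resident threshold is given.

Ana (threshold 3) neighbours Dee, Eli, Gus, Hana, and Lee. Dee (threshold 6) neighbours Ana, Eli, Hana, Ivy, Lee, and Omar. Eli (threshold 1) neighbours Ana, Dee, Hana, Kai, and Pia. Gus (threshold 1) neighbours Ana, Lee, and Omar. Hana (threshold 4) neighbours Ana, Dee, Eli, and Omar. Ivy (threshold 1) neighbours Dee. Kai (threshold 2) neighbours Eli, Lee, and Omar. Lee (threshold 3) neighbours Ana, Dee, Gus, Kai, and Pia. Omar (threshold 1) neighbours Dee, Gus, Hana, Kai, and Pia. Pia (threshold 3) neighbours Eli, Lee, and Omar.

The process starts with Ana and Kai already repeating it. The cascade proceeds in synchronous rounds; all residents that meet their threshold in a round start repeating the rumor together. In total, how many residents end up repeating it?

Round 1 — Ana, Kai start repeating the rumor (initial).
Round 2 — checking thresholds:
  Dee: 1 of 6 neighbours < 6, not yet.
  Eli: 2 of 5 neighbours ≥ 1, starts repeating the rumor.
  Gus: 1 of 3 neighbours ≥ 1, starts repeating the rumor.
  Hana: 1 of 4 neighbours < 4, not yet.
  Lee: 2 of 5 neighbours < 3, not yet.
  Omar: 1 of 5 neighbours ≥ 1, starts repeating the rumor.
Round 3 — checking thresholds:
  Dee: 3 of 6 neighbours < 6, not yet.
  Hana: 3 of 4 neighbours < 4, not yet.
  Lee: 3 of 5 neighbours ≥ 3, starts repeating the rumor.
  Pia: 2 of 3 neighbours < 3, not yet.
Round 4 — checking thresholds:
  Dee: 4 of 6 neighbours < 6, not yet.
  Hana: 3 of 4 neighbours < 4, not yet.
  Pia: 3 of 3 neighbours ≥ 3, starts repeating the rumor.
Round 5 — no new spreads; cascade stops.

7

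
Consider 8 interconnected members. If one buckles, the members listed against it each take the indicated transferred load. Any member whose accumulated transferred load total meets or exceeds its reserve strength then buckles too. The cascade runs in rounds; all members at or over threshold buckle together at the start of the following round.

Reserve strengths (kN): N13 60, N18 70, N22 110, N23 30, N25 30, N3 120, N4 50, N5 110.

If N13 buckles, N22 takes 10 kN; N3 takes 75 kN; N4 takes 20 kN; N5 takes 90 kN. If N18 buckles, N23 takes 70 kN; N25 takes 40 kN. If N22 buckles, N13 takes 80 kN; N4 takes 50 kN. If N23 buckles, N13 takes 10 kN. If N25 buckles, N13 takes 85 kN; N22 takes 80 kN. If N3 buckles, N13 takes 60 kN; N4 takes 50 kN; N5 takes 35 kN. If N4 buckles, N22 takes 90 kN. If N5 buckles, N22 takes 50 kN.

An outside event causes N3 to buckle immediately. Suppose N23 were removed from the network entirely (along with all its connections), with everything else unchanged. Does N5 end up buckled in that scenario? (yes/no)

yes

With N23 removed:
Round 1 — N3 buckles (initial).
  N13: +60 → 60 ≥ 60
  N4: +50 → 50 ≥ 50
  N5: +35 → 35 < 110
Round 2 — N13, N4 buckle.
  N22: +10+90 → 100 < 110
  N5: +90 → 125 ≥ 110
Round 3 — N5 buckles.
  N22: +50 → 150 ≥ 110
Round 4 — N22 buckles.
No further bucklings.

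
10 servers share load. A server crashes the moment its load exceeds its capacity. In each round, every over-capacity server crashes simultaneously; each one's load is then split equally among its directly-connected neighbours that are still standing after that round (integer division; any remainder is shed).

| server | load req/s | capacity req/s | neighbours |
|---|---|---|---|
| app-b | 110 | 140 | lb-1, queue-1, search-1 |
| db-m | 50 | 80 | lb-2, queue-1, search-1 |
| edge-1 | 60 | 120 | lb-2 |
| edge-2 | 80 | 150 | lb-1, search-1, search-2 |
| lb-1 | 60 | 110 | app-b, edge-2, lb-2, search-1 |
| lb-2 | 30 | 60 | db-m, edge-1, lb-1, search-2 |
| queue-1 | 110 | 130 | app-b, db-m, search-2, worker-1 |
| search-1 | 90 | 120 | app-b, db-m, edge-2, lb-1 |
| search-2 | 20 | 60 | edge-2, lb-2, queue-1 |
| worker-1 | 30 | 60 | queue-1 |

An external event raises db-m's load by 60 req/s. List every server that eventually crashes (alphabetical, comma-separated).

Round 1 — db-m at 110 > 80. db-m crashes.
  db-m sheds 110 req/s to lb-2, queue-1, search-1: 36 each (2 lost).
    lb-2: 30+36 = 66 > 60
    queue-1: 110+36 = 146 > 130
    search-1: 90+36 = 126 > 120
Round 2 — lb-2, queue-1, search-1 crash.
  lb-2 sheds 66 req/s to edge-1, lb-1, search-2: 22 each.
    edge-1: 60+22 = 82 ≤ 120
    lb-1: 60+22 = 82 ≤ 110
    search-2: 20+22 = 42 ≤ 60
  queue-1 sheds 146 req/s to app-b, search-2, worker-1: 48 each (2 lost).
    app-b: 110+48 = 158 > 140
    search-2: 42+48 = 90 > 60
    worker-1: 30+48 = 78 > 60
  search-1 sheds 126 req/s to app-b, edge-2, lb-1: 42 each.
    app-b: 158+42 = 200 > 140
    edge-2: 80+42 = 122 ≤ 150
    lb-1: 82+42 = 124 > 110
Round 3 — app-b, lb-1, search-2, worker-1 crash.
  app-b sheds 200 req/s: no online neighbours, lost.
  lb-1 sheds 124 req/s to edge-2: 124 each.
    edge-2: 122+124 = 246 > 150
  search-2 sheds 90 req/s to edge-2: 90 each.
    edge-2: 246+90 = 336 > 150
  worker-1 sheds 78 req/s: no online neighbours, lost.
Round 4 — edge-2 crashes.
  edge-2 sheds 336 req/s: no online neighbours, lost.
No further crashes.

app-b, db-m, edge-2, lb-1, lb-2, queue-1, search-1, search-2, worker-1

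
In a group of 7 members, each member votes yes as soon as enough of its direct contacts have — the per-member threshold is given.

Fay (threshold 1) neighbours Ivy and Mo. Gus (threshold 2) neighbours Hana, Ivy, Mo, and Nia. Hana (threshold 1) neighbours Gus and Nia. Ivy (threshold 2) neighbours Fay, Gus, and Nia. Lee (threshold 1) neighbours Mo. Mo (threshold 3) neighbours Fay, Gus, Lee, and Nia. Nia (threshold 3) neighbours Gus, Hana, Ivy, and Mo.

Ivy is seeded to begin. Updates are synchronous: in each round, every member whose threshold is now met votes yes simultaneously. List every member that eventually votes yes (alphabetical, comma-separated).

Round 1 — Ivy votes yes (initial).
Round 2 — checking thresholds:
  Fay: 1 of 2 neighbours ≥ 1, votes yes.
  Gus: 1 of 4 neighbours < 2, below threshold.
  Nia: 1 of 4 neighbours < 3, below threshold.
Round 3 — no new yes votes; cascade stops.

Fay, Ivy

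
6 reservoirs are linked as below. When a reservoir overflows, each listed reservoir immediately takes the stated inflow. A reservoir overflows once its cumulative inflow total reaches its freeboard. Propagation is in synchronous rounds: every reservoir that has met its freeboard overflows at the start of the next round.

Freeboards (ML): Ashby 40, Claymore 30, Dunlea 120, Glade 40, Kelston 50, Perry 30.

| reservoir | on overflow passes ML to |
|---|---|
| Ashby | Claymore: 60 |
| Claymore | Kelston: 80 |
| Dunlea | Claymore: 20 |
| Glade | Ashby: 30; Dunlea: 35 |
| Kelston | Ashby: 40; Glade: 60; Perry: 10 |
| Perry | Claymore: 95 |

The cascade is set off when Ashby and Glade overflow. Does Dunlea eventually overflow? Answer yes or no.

no

Round 1 — Ashby, Glade overflow (initial).
  Claymore: +60 → 60 ≥ 30
  Dunlea: +35 → 35 < 120
Round 2 — Claymore overflows.
  Kelston: +80 → 80 ≥ 50
Round 3 — Kelston overflows.
  Perry: +10 → 10 < 30
No further overflows.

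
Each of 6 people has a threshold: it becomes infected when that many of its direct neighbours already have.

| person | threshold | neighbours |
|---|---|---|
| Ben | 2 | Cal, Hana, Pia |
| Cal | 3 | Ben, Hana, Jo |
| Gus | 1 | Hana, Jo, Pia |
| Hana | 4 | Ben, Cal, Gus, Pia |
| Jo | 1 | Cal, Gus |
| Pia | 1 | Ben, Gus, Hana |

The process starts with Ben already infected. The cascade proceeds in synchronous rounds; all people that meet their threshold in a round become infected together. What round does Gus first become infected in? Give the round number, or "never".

Round 1 — Ben becomes infected (initial).
Round 2 — checking thresholds:
  Cal: 1 of 3 neighbours < 3, not yet.
  Hana: 1 of 4 neighbours < 4, not yet.
  Pia: 1 of 3 neighbours ≥ 1, becomes infected.
Round 3 — checking thresholds:
  Cal: 1 of 3 neighbours < 3, not yet.
  Gus: 1 of 3 neighbours ≥ 1, becomes infected.
  Hana: 2 of 4 neighbours < 4, not yet.
Round 4 — checking thresholds:
  Cal: 1 of 3 neighbours < 3, not yet.
  Hana: 3 of 4 neighbours < 4, not yet.
  Jo: 1 of 2 neighbours ≥ 1, becomes infected.
Round 5 — no new infections; cascade stops.

3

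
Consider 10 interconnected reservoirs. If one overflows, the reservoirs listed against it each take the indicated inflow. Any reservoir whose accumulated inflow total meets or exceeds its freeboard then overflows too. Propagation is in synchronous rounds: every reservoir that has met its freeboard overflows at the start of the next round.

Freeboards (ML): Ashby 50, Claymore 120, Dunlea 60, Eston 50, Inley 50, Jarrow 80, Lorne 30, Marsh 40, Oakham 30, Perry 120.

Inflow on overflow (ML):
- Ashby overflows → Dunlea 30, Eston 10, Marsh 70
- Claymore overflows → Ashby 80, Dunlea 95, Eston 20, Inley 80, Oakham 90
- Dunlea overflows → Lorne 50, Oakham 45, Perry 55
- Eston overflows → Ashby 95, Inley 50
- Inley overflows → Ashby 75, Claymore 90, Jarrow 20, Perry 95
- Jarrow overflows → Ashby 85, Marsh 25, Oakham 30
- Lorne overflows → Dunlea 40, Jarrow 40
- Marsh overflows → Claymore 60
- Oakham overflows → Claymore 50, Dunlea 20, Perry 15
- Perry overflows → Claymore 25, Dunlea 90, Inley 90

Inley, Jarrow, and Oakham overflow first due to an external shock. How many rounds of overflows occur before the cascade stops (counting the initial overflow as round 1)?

4

Round 1 — Inley, Jarrow, Oakham overflow (initial).
  Ashby: +75+85 → 160 ≥ 50
  Claymore: +90+50 → 140 ≥ 120
  Dunlea: +20 → 20 < 60
  Marsh: +25 → 25 < 40
  Perry: +95+15 → 110 < 120
Round 2 — Ashby, Claymore overflow.
  Dunlea: +30+95 → 145 ≥ 60
  Eston: +10+20 → 30 < 50
  Marsh: +70 → 95 ≥ 40
Round 3 — Dunlea, Marsh overflow.
  Lorne: +50 → 50 ≥ 30
  Perry: +55 → 165 ≥ 120
Round 4 — Lorne, Perry overflow.
No further overflows.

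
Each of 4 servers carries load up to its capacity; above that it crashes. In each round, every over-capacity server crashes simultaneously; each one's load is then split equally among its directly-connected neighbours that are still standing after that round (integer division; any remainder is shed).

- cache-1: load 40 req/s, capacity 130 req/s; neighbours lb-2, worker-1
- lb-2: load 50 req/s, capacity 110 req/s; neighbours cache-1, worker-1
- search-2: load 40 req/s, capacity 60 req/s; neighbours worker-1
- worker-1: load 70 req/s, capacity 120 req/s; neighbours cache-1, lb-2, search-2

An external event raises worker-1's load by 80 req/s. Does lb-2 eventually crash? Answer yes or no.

no

Round 1 — worker-1 at 150 > 120. worker-1 crashes.
  worker-1 sheds 150 req/s to cache-1, lb-2, search-2: 50 each.
    cache-1: 40+50 = 90 ≤ 130
    lb-2: 50+50 = 100 ≤ 110
    search-2: 40+50 = 90 > 60
Round 2 — search-2 crashes.
  search-2 sheds 90 req/s: no online neighbours, lost.
No further crashes.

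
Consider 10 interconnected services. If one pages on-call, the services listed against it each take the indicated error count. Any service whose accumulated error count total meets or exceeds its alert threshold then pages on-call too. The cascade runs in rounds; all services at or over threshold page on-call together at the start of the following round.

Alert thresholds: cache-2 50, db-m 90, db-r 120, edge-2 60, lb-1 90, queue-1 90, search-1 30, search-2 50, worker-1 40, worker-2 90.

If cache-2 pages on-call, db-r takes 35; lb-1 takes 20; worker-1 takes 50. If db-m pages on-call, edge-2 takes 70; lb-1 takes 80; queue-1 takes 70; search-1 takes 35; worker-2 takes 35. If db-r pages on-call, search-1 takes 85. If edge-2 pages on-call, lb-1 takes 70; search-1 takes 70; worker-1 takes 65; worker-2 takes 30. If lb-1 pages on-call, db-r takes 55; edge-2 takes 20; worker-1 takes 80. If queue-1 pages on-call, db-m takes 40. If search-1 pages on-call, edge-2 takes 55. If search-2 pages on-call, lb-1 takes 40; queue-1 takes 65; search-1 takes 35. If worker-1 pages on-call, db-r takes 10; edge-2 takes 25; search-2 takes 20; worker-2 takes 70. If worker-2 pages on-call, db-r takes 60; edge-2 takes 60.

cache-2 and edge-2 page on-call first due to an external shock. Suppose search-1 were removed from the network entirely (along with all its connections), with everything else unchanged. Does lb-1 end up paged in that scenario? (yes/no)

With search-1 removed:
Round 1 — cache-2, edge-2 page on-call (initial).
  db-r: +35 → 35 < 120
  lb-1: +20+70 → 90 ≥ 90
  worker-1: +50+65 → 115 ≥ 40
  worker-2: +30 → 30 < 90
Round 2 — lb-1, worker-1 page on-call.
  db-r: +55+10 → 100 < 120
  search-2: +20 → 20 < 50
  worker-2: +70 → 100 ≥ 90
Round 3 — worker-2 pages on-call.
  db-r: +60 → 160 ≥ 120
Round 4 — db-r pages on-call.
No further pages.

yes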